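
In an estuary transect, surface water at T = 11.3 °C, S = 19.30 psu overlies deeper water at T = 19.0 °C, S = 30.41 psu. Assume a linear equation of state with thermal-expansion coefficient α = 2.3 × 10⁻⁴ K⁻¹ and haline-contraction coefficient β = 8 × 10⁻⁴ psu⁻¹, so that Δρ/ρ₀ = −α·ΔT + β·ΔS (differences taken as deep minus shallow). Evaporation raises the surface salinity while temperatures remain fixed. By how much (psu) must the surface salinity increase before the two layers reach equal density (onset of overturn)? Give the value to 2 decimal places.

Neutral buoyancy requires −α(T_deep − T_surf) + β(S_deep − S_surf′) = 0.
S_surf′ = S_deep − (α/β)·ΔT = 30.41 − (2.3 × 10⁻⁴/8 × 10⁻⁴)·(+7.7) = 28.1962 psu.
Increase required: 28.1962 − 19.30 = 8.8962 psu.

8.90 psu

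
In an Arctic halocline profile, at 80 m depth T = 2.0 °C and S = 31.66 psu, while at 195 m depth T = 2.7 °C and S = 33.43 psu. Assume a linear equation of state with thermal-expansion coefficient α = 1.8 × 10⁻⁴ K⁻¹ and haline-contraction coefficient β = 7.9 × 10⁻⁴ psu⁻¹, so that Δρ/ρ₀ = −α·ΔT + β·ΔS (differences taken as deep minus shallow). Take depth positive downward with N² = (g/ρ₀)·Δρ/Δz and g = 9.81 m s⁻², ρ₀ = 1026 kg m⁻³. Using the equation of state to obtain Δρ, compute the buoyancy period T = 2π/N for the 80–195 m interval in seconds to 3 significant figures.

ΔT = +0.7 K, ΔS = +1.77 psu (deep − shallow).
Δρ/ρ₀ = −αΔT + βΔS = -1.26 × 10⁻⁴ + 1.3983 × 10⁻³ = 1.2723 × 10⁻³, so Δρ ≈ 1.305 kg m⁻³.
N² = (g/ρ₀)·Δρ/Δz = g·(Δρ/ρ₀)/Δz = 9.81 × 1.2723 × 10⁻³ / 115 = 1.0853 × 10⁻⁴ s⁻².
N = √(1.0853 × 10⁻⁴) = 0.010418 rad s⁻¹ → T = 2π/N = 603.11 s ≈ 603 s.

603 s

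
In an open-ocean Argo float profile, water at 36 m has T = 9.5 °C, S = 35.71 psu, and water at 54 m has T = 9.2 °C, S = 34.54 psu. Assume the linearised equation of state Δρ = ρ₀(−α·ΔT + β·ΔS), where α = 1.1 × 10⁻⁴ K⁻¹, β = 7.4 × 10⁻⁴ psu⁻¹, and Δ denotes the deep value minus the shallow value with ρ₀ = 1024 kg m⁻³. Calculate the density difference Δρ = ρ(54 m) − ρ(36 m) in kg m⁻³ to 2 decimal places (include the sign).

ΔT = -0.3 K, ΔS = -1.17 psu (deep − shallow).
Δρ/ρ₀ = −(1.1 × 10⁻⁴)(-0.3) + (7.4 × 10⁻⁴)(-1.17) = -8.328 × 10⁻⁴.
Δρ = 1024 × (-8.328 × 10⁻⁴) = -0.85 kg m⁻³.
Negative Δρ: lighter below, statically unstable.

-0.85 kg m⁻³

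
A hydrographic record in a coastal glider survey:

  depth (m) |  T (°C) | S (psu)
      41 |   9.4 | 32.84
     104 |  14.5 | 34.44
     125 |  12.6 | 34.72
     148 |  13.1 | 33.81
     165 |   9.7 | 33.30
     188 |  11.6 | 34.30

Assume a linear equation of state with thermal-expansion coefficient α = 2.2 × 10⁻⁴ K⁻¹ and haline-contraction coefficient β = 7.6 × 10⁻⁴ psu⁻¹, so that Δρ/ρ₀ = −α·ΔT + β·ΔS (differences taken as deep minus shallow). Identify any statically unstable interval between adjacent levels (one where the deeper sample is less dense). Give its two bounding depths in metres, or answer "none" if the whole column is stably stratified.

125–148 m

Evaluate Δρ/ρ₀ = −αΔT + βΔS across each adjacent pair:
  41–104 m: −αΔT+βΔS = −(2.2 × 10⁻⁴)(+5.1)+(7.6 × 10⁻⁴)(+1.60) = 9.4 × 10⁻⁵ → stable
  104–125 m: −αΔT+βΔS = −(2.2 × 10⁻⁴)(-1.9)+(7.6 × 10⁻⁴)(+0.28) = 6.3 × 10⁻⁴ → stable
  125–148 m: −αΔT+βΔS = −(2.2 × 10⁻⁴)(+0.5)+(7.6 × 10⁻⁴)(-0.91) = -8.0 × 10⁻⁴ → UNSTABLE
  148–165 m: −αΔT+βΔS = −(2.2 × 10⁻⁴)(-3.4)+(7.6 × 10⁻⁴)(-0.51) = 3.6 × 10⁻⁴ → stable
  165–188 m: −αΔT+βΔS = −(2.2 × 10⁻⁴)(+1.9)+(7.6 × 10⁻⁴)(+1.00) = 3.4 × 10⁻⁴ → stable
The 125–148 m interval has Δρ < 0: lighter water underlies denser water.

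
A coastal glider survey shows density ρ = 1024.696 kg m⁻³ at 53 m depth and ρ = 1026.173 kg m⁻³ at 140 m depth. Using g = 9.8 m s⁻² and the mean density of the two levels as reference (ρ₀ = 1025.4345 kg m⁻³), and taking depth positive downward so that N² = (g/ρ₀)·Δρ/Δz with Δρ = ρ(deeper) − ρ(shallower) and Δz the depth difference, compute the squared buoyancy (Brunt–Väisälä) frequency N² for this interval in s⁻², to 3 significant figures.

1.62 × 10⁻⁴ s⁻²

Δρ = 1026.173 − 1024.696 = 1.477 kg m⁻³ over Δz = 140 − 53 = 87 m.
N² = (9.8/1025.4345) × (1.477/87) = 1.6225 × 10⁻⁴ s⁻² ≈ 1.62 × 10⁻⁴ s⁻².
Since Δρ > 0 the layer is stably stratified.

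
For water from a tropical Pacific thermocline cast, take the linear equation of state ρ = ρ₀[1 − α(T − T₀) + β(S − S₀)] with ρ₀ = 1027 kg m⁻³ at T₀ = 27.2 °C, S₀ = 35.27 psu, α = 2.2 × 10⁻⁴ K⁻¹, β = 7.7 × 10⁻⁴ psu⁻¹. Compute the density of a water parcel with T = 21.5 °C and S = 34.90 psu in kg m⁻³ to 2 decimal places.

T − T₀ = -5.7 K, S − S₀ = -0.37 psu.
Bracket = 1 − α·(-5.7) + β·(-0.37) = 1 + (9.691 × 10⁻⁴) = 1.0009691.
ρ = 1027 × 1.0009691 = 1028.00 kg m⁻³.

1028.00 kg m⁻³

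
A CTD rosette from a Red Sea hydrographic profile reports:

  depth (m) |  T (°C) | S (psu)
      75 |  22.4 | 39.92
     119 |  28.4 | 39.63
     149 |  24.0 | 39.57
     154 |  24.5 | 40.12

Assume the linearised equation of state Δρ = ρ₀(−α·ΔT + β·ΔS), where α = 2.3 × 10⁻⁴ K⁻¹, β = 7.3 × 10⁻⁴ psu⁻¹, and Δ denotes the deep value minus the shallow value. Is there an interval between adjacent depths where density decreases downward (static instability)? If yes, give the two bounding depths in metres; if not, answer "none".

Evaluate Δρ/ρ₀ = −αΔT + βΔS across each adjacent pair:
  75–119 m: −αΔT+βΔS = −(2.3 × 10⁻⁴)(+6.0)+(7.3 × 10⁻⁴)(-0.29) = -1.6 × 10⁻³ → UNSTABLE
  119–149 m: −αΔT+βΔS = −(2.3 × 10⁻⁴)(-4.4)+(7.3 × 10⁻⁴)(-0.06) = 9.7 × 10⁻⁴ → stable
  149–154 m: −αΔT+βΔS = −(2.3 × 10⁻⁴)(+0.5)+(7.3 × 10⁻⁴)(+0.55) = 2.9 × 10⁻⁴ → stable
The 75–119 m interval has Δρ < 0: lighter water underlies denser water.

75–119 m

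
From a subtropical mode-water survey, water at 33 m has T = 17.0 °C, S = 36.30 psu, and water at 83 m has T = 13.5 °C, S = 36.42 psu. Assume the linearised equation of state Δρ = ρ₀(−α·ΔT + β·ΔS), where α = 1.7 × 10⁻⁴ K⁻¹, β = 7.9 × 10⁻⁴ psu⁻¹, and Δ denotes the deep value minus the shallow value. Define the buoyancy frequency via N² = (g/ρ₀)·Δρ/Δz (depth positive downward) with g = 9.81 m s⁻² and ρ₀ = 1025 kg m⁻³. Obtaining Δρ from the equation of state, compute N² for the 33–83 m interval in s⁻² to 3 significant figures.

ΔT = -3.5 K, ΔS = +0.12 psu (deep − shallow).
Δρ/ρ₀ = −αΔT + βΔS = 5.95 × 10⁻⁴ + 9.48 × 10⁻⁵ = 6.898 × 10⁻⁴, so Δρ ≈ 0.7070 kg m⁻³.
N² = (g/ρ₀)·Δρ/Δz = g·(Δρ/ρ₀)/Δz = 9.81 × 6.898 × 10⁻⁴ / 50 = 1.3534 × 10⁻⁴ s⁻² ≈ 1.35 × 10⁻⁴ s⁻².

1.35 × 10⁻⁴ s⁻²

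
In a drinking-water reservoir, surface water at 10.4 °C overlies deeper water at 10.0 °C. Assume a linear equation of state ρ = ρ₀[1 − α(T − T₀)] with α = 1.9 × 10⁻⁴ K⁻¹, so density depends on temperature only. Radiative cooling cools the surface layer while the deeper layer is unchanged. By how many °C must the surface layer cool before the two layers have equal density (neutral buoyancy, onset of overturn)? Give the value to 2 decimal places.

0.40 °C

With temperature the only control, equal density requires T_surf′ = T_deep.
T_surf′ = 10.0 °C.
Cooling required: 10.4 − 10.0 = 0.40 °C.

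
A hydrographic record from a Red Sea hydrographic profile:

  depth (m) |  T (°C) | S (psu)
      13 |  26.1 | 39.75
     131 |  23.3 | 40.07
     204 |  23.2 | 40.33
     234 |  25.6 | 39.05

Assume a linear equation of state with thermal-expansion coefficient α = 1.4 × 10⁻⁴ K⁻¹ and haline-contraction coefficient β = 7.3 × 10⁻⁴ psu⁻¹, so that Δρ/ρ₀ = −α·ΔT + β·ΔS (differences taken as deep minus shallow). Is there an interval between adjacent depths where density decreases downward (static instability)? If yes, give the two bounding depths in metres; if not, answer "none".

Evaluate Δρ/ρ₀ = −αΔT + βΔS across each adjacent pair:
  13–131 m: −αΔT+βΔS = −(1.4 × 10⁻⁴)(-2.8)+(7.3 × 10⁻⁴)(+0.32) = 6.3 × 10⁻⁴ → stable
  131–204 m: −αΔT+βΔS = −(1.4 × 10⁻⁴)(-0.1)+(7.3 × 10⁻⁴)(+0.26) = 2.0 × 10⁻⁴ → stable
  204–234 m: −αΔT+βΔS = −(1.4 × 10⁻⁴)(+2.4)+(7.3 × 10⁻⁴)(-1.28) = -1.3 × 10⁻³ → UNSTABLE
The 204–234 m interval has Δρ < 0: lighter water underlies denser water.

204–234 m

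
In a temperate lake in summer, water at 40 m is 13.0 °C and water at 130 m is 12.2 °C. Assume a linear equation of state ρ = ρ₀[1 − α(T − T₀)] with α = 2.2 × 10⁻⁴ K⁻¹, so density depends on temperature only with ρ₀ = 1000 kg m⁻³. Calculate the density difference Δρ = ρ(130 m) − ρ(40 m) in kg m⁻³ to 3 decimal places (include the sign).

ΔT = -0.8 K, Δρ/ρ₀ = −αΔT = 1.76 × 10⁻⁴.
Δρ = 1000 × (1.76 × 10⁻⁴) = +0.176 kg m⁻³.
Positive Δρ: denser below, stable.

+0.176 kg m⁻³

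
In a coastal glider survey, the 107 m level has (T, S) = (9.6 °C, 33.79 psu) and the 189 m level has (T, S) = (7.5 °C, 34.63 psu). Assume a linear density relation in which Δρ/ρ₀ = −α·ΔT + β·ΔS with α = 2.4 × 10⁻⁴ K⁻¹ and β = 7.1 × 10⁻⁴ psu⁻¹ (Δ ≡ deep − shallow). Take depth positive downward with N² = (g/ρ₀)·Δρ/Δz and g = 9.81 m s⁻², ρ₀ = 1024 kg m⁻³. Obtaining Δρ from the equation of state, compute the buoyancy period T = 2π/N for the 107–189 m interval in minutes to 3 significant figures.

ΔT = -2.1 K, ΔS = +0.84 psu (deep − shallow).
Δρ/ρ₀ = −αΔT + βΔS = 5.04 × 10⁻⁴ + 5.964 × 10⁻⁴ = 1.1004 × 10⁻³, so Δρ ≈ 1.127 kg m⁻³.
N² = (g/ρ₀)·Δρ/Δz = g·(Δρ/ρ₀)/Δz = 9.81 × 1.1004 × 10⁻³ / 82 = 1.3165 × 10⁻⁴ s⁻².
N = √(1.3165 × 10⁻⁴) = 0.011474 rad s⁻¹ → T = 2π/N = 547.60 s = 9.1267 min ≈ 9.13 min.

9.13 min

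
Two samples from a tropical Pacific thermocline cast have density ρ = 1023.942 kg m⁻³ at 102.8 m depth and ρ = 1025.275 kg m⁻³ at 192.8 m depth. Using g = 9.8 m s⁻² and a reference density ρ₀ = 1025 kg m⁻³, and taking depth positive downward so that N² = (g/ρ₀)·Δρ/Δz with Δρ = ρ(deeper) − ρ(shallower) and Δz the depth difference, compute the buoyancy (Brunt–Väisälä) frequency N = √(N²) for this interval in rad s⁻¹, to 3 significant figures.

Δρ = 1025.275 − 1023.942 = 1.333 kg m⁻³ over Δz = 192.8 − 102.8 = 90 m.
N² = (9.8/1025) × (1.333/90) = 1.4161 × 10⁻⁴ s⁻².
N = √(1.4161 × 10⁻⁴) = 0.011900 rad s⁻¹ ≈ 0.0119 rad s⁻¹.
Since Δρ > 0 the layer is stably stratified.

0.0119 rad s⁻¹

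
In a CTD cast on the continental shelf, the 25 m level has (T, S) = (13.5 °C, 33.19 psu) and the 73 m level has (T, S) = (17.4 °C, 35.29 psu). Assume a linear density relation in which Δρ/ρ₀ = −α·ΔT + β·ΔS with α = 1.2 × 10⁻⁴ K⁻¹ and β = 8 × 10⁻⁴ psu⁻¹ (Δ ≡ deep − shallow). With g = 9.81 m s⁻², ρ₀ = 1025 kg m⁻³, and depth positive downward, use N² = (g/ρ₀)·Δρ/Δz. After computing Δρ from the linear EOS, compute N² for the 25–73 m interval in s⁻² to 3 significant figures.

2.48 × 10⁻⁴ s⁻²

ΔT = +3.9 K, ΔS = +2.10 psu (deep − shallow).
Δρ/ρ₀ = −αΔT + βΔS = -4.68 × 10⁻⁴ + 1.68 × 10⁻³ = 1.212 × 10⁻³, so Δρ ≈ 1.242 kg m⁻³.
N² = (g/ρ₀)·Δρ/Δz = g·(Δρ/ρ₀)/Δz = 9.81 × 1.212 × 10⁻³ / 48 = 2.4770 × 10⁻⁴ s⁻² ≈ 2.48 × 10⁻⁴ s⁻².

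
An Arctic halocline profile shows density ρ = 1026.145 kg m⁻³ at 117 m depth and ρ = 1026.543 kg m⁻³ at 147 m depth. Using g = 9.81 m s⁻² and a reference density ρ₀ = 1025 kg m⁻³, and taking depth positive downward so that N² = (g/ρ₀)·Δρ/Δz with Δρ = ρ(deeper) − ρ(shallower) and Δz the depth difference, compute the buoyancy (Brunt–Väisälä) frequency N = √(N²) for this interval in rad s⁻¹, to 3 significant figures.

Δρ = 1026.543 − 1026.145 = 0.398 kg m⁻³ over Δz = 147 − 117 = 30 m.
N² = (9.81/1025) × (0.398/30) = 1.2697 × 10⁻⁴ s⁻².
N = √(1.2697 × 10⁻⁴) = 0.011268 rad s⁻¹ ≈ 0.0113 rad s⁻¹.
N² > 0, so the interval is statically stable.

0.0113 rad s⁻¹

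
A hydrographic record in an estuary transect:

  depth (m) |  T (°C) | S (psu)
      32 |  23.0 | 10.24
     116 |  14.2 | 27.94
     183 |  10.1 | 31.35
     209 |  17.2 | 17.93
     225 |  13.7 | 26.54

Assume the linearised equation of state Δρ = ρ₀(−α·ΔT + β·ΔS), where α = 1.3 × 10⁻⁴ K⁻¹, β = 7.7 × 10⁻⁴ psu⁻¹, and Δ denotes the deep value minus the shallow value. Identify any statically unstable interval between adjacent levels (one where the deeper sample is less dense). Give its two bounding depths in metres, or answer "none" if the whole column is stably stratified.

183–209 m

Evaluate Δρ/ρ₀ = −αΔT + βΔS across each adjacent pair:
  32–116 m: −αΔT+βΔS = −(1.3 × 10⁻⁴)(-8.8)+(7.7 × 10⁻⁴)(+17.70) = 0.015 → stable
  116–183 m: −αΔT+βΔS = −(1.3 × 10⁻⁴)(-4.1)+(7.7 × 10⁻⁴)(+3.41) = 3.2 × 10⁻³ → stable
  183–209 m: −αΔT+βΔS = −(1.3 × 10⁻⁴)(+7.1)+(7.7 × 10⁻⁴)(-13.42) = -0.011 → UNSTABLE
  209–225 m: −αΔT+βΔS = −(1.3 × 10⁻⁴)(-3.5)+(7.7 × 10⁻⁴)(+8.61) = 7.1 × 10⁻³ → stable
The 183–209 m interval has Δρ < 0: lighter water underlies denser water.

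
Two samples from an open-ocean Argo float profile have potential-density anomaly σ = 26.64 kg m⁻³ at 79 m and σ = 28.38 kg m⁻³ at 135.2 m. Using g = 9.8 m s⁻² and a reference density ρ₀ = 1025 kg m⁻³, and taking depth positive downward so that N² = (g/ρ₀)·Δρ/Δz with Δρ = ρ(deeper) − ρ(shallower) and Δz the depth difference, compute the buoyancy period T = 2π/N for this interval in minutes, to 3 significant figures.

6.09 min

Δρ = 1028.38 − 1026.64 = 1.74 kg m⁻³ over Δz = 135.2 − 79 = 56.2 m.
N² = (9.8/1025) × (1.74/56.2) = 2.9602 × 10⁻⁴ s⁻².
N = √(2.9602 × 10⁻⁴) = 0.017205 rad s⁻¹, so T = 2π/N = 365.20 s = 6.0867 min ≈ 6.09 min.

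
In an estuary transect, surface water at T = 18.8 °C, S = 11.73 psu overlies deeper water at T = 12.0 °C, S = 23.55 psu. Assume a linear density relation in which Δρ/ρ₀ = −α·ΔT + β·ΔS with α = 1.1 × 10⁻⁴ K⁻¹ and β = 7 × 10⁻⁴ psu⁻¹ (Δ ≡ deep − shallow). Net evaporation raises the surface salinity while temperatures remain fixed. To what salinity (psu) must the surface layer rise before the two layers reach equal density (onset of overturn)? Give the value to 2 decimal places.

24.62 psu

Neutral buoyancy requires −α(T_deep − T_surf) + β(S_deep − S_surf′) = 0.
S_surf′ = S_deep − (α/β)·ΔT = 23.55 − (1.1 × 10⁻⁴/7 × 10⁻⁴)·(-6.8) = 24.6186 psu.
Increase required: 24.6186 − 11.73 = 12.8886 psu.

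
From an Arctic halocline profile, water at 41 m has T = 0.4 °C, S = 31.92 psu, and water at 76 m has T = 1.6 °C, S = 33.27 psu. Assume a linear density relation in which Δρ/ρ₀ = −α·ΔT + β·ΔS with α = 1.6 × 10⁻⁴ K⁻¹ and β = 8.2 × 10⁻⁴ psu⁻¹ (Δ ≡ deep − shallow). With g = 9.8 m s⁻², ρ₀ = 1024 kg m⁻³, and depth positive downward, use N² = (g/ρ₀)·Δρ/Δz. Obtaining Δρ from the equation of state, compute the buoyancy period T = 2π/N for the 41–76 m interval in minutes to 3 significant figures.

ΔT = +1.2 K, ΔS = +1.35 psu (deep − shallow).
Δρ/ρ₀ = −αΔT + βΔS = -1.92 × 10⁻⁴ + 1.107 × 10⁻³ = 9.15 × 10⁻⁴, so Δρ ≈ 0.9370 kg m⁻³.
N² = (g/ρ₀)·Δρ/Δz = g·(Δρ/ρ₀)/Δz = 9.8 × 9.15 × 10⁻⁴ / 35 = 2.5620 × 10⁻⁴ s⁻².
N = √(2.5620 × 10⁻⁴) = 0.016006 rad s⁻¹ → T = 2π/N = 392.55 s = 6.5425 min ≈ 6.54 min.

6.54 min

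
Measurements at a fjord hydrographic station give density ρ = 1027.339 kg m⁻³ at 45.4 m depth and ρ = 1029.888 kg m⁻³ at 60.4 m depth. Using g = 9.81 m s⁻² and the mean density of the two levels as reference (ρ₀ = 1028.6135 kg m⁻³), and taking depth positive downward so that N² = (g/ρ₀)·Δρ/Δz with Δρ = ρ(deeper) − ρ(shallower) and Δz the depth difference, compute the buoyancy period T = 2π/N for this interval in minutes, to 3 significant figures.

Δρ = 1029.888 − 1027.339 = 2.549 kg m⁻³ over Δz = 60.4 − 45.4 = 15 m.
N² = (9.81/1028.6135) × (2.549/15) = 1.6207 × 10⁻³ s⁻².
N = √(1.6207 × 10⁻³) = 0.040258 rad s⁻¹, so T = 2π/N = 156.07 s = 2.6012 min ≈ 2.60 min.

2.60 min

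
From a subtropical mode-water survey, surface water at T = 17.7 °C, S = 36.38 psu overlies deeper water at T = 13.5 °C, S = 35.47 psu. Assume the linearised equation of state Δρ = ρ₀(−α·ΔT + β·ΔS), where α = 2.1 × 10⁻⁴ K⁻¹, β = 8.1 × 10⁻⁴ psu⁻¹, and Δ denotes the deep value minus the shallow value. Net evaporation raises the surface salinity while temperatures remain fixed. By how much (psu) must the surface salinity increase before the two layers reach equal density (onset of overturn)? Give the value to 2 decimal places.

Neutral buoyancy requires −α(T_deep − T_surf) + β(S_deep − S_surf′) = 0.
S_surf′ = S_deep − (α/β)·ΔT = 35.47 − (2.1 × 10⁻⁴/8.1 × 10⁻⁴)·(-4.2) = 36.5589 psu.
Increase required: 36.5589 − 36.38 = 0.1789 psu.

0.18 psu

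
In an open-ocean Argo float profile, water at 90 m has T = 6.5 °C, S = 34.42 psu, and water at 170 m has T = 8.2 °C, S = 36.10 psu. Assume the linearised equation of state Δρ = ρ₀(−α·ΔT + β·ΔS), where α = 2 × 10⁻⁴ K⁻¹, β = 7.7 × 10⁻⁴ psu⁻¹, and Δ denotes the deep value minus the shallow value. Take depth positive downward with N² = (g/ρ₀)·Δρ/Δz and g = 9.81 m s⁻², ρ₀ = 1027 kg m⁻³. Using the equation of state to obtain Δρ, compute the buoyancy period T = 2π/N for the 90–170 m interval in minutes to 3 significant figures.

9.68 min

ΔT = +1.7 K, ΔS = +1.68 psu (deep − shallow).
Δρ/ρ₀ = −αΔT + βΔS = -3.40 × 10⁻⁴ + 1.2936 × 10⁻³ = 9.536 × 10⁻⁴, so Δρ ≈ 0.9793 kg m⁻³.
N² = (g/ρ₀)·Δρ/Δz = g·(Δρ/ρ₀)/Δz = 9.81 × 9.536 × 10⁻⁴ / 80 = 1.1694 × 10⁻⁴ s⁻².
N = √(1.1694 × 10⁻⁴) = 0.010814 rad s⁻¹ → T = 2π/N = 581.02 s = 9.6837 min ≈ 9.68 min.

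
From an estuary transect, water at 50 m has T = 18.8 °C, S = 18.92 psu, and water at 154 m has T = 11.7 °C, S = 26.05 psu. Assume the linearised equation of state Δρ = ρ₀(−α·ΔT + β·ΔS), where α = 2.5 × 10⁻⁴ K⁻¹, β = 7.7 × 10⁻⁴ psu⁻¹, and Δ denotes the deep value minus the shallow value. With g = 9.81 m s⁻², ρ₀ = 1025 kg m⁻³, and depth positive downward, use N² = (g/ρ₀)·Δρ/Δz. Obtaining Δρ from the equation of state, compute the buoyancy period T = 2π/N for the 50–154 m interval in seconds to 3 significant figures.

240 s

ΔT = -7.1 K, ΔS = +7.13 psu (deep − shallow).
Δρ/ρ₀ = −αΔT + βΔS = 1.775 × 10⁻³ + 5.4901 × 10⁻³ = 7.2651 × 10⁻³, so Δρ ≈ 7.447 kg m⁻³.
N² = (g/ρ₀)·Δρ/Δz = g·(Δρ/ρ₀)/Δz = 9.81 × 7.2651 × 10⁻³ / 104 = 6.8529 × 10⁻⁴ s⁻².
N = √(6.8529 × 10⁻⁴) = 0.026178 rad s⁻¹ → T = 2π/N = 240.02 s ≈ 240 s.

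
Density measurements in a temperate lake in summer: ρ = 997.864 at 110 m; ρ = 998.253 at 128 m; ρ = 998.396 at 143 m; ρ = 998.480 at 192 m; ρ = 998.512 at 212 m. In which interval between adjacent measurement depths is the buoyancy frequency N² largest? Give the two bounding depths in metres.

110–128 m

Compute the density gradient over each adjacent pair:
  110–128 m: Δρ/Δz = 0.389/18 = 0.022 kg m⁻⁴
  128–143 m: Δρ/Δz = 0.143/15 = 9.5 × 10⁻³ kg m⁻⁴
  143–192 m: Δρ/Δz = 0.084/49 = 1.7 × 10⁻³ kg m⁻⁴
  192–212 m: Δρ/Δz = 0.032/20 = 1.6 × 10⁻³ kg m⁻⁴
The largest gradient is in the 110–128 m interval — the pycnocline.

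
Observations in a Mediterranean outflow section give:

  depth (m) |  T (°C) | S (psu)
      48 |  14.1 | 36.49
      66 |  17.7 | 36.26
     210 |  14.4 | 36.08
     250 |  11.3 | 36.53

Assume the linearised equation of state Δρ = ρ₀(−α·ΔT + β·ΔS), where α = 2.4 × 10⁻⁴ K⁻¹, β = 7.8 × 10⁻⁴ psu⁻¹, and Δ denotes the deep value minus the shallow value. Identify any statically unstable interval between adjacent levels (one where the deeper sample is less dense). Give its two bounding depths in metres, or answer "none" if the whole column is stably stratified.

48–66 m

Evaluate Δρ/ρ₀ = −αΔT + βΔS across each adjacent pair:
  48–66 m: −αΔT+βΔS = −(2.4 × 10⁻⁴)(+3.6)+(7.8 × 10⁻⁴)(-0.23) = -1.0 × 10⁻³ → UNSTABLE
  66–210 m: −αΔT+βΔS = −(2.4 × 10⁻⁴)(-3.3)+(7.8 × 10⁻⁴)(-0.18) = 6.5 × 10⁻⁴ → stable
  210–250 m: −αΔT+βΔS = −(2.4 × 10⁻⁴)(-3.1)+(7.8 × 10⁻⁴)(+0.45) = 1.1 × 10⁻³ → stable
The 48–66 m interval has Δρ < 0: lighter water underlies denser water.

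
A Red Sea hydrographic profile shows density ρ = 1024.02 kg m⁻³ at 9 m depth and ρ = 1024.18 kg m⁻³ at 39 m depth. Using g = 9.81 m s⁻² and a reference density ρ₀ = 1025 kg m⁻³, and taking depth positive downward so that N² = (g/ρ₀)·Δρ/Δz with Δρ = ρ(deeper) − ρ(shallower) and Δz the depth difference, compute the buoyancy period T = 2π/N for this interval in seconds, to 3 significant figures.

Δρ = 1024.18 − 1024.02 = 0.16 kg m⁻³ over Δz = 39 − 9 = 30 m.
N² = (9.81/1025) × (0.16/30) = 5.1044 × 10⁻⁵ s⁻².
N = √(5.1044 × 10⁻⁵) = 7.1445 × 10⁻³ rad s⁻¹, so T = 2π/N = 879.44 s ≈ 879 s.

879 s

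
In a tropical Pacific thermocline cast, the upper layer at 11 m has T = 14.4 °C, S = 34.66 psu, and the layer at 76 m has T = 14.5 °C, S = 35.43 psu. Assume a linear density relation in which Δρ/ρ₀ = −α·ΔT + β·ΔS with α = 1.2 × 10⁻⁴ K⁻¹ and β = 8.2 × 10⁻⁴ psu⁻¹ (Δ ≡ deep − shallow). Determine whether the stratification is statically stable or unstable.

stable

ΔT = 14.5 − 14.4 = +0.1 K and ΔS = 35.43 − 34.66 = +0.77 psu (deep − shallow).
−αΔT = -1.20 × 10⁻⁵; βΔS = 6.314 × 10⁻⁴; sum Δρ/ρ₀ = 6.194 × 10⁻⁴.
Δρ/ρ₀ > 0, so Δρ > 0: deeper water is denser → statically stable.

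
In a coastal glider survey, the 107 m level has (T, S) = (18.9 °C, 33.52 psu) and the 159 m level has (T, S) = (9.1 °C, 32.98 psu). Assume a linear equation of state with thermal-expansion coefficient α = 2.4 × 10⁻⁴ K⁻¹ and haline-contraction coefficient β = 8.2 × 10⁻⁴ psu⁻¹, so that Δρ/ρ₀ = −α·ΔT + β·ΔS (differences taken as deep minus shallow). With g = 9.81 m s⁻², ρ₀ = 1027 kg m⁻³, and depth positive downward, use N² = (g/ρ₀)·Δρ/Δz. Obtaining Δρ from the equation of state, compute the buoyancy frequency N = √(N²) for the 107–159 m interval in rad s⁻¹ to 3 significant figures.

0.0190 rad s⁻¹

ΔT = -9.8 K, ΔS = -0.54 psu (deep − shallow).
Δρ/ρ₀ = −αΔT + βΔS = 2.352 × 10⁻³ − 4.428 × 10⁻⁴ = 1.9092 × 10⁻³, so Δρ ≈ 1.961 kg m⁻³.
N² = (g/ρ₀)·Δρ/Δz = g·(Δρ/ρ₀)/Δz = 9.81 × 1.9092 × 10⁻³ / 52 = 3.6018 × 10⁻⁴ s⁻².
N = √(3.6018 × 10⁻⁴) = 0.018978 rad s⁻¹ ≈ 0.0190 rad s⁻¹.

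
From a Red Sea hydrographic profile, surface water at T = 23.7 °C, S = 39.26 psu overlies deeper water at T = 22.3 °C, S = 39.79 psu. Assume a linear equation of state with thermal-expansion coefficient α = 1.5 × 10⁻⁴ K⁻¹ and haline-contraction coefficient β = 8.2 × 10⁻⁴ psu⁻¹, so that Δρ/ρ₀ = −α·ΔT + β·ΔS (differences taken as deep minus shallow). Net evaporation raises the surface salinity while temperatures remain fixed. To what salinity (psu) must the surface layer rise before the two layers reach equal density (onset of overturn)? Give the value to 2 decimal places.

40.05 psu

Neutral buoyancy requires −α(T_deep − T_surf) + β(S_deep − S_surf′) = 0.
S_surf′ = S_deep − (α/β)·ΔT = 39.79 − (1.5 × 10⁻⁴/8.2 × 10⁻⁴)·(-1.4) = 40.0461 psu.
Increase required: 40.0461 − 39.26 = 0.7861 psu.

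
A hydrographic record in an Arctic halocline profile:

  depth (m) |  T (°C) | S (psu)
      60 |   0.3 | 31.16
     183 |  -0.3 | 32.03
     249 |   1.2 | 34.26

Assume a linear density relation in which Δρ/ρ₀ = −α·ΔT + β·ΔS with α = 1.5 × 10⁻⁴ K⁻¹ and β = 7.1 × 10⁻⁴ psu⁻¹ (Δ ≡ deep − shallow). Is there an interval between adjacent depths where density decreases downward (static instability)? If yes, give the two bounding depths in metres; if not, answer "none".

none

Evaluate Δρ/ρ₀ = −αΔT + βΔS across each adjacent pair:
  60–183 m: −αΔT+βΔS = −(1.5 × 10⁻⁴)(-0.6)+(7.1 × 10⁻⁴)(+0.87) = 7.1 × 10⁻⁴ → stable
  183–249 m: −αΔT+βΔS = −(1.5 × 10⁻⁴)(+1.5)+(7.1 × 10⁻⁴)(+2.23) = 1.4 × 10⁻³ → stable
Every interval has Δρ > 0: the column is stably stratified throughout.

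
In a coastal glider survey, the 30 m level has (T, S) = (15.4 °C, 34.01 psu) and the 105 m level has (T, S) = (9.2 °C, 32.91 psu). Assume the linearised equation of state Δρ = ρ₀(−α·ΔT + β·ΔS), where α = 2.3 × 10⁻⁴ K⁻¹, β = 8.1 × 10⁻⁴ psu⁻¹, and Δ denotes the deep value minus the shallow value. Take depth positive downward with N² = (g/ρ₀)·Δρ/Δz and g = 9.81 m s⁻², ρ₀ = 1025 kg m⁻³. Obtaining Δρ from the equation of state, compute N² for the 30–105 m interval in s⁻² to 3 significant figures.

7.00 × 10⁻⁵ s⁻²

ΔT = -6.2 K, ΔS = -1.10 psu (deep − shallow).
Δρ/ρ₀ = −αΔT + βΔS = 1.426 × 10⁻³ − 8.91 × 10⁻⁴ = 5.35 × 10⁻⁴, so Δρ ≈ 0.5484 kg m⁻³.
N² = (g/ρ₀)·Δρ/Δz = g·(Δρ/ρ₀)/Δz = 9.81 × 5.35 × 10⁻⁴ / 75 = 6.9978 × 10⁻⁵ s⁻² ≈ 7.00 × 10⁻⁵ s⁻².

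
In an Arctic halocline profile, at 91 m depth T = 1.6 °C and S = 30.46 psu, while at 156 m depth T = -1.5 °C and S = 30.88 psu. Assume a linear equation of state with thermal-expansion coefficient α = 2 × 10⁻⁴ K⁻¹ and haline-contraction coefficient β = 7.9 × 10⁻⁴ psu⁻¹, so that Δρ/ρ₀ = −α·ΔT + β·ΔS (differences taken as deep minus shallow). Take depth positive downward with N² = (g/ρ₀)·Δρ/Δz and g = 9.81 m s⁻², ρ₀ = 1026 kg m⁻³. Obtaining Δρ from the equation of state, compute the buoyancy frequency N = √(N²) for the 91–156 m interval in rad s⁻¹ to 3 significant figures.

ΔT = -3.1 K, ΔS = +0.42 psu (deep − shallow).
Δρ/ρ₀ = −αΔT + βΔS = 6.20 × 10⁻⁴ + 3.318 × 10⁻⁴ = 9.518 × 10⁻⁴, so Δρ ≈ 0.9765 kg m⁻³.
N² = (g/ρ₀)·Δρ/Δz = g·(Δρ/ρ₀)/Δz = 9.81 × 9.518 × 10⁻⁴ / 65 = 1.4365 × 10⁻⁴ s⁻².
N = √(1.4365 × 10⁻⁴) = 0.011985 rad s⁻¹ ≈ 0.0120 rad s⁻¹.

0.0120 rad s⁻¹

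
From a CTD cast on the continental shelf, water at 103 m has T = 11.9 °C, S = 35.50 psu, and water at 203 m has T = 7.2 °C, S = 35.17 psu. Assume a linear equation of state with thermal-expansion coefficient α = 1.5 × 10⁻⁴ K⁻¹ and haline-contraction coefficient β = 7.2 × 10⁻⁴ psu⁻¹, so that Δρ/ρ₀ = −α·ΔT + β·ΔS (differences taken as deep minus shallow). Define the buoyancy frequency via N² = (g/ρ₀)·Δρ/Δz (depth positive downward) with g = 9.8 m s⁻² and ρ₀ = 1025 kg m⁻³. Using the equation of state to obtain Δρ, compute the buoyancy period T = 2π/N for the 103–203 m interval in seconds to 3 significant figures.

928 s

ΔT = -4.7 K, ΔS = -0.33 psu (deep − shallow).
Δρ/ρ₀ = −αΔT + βΔS = 7.05 × 10⁻⁴ − 2.376 × 10⁻⁴ = 4.674 × 10⁻⁴, so Δρ ≈ 0.4791 kg m⁻³.
N² = (g/ρ₀)·Δρ/Δz = g·(Δρ/ρ₀)/Δz = 9.8 × 4.674 × 10⁻⁴ / 100 = 4.5805 × 10⁻⁵ s⁻².
N = √(4.5805 × 10⁻⁵) = 6.7679 × 10⁻³ rad s⁻¹ → T = 2π/N = 928.38 s ≈ 928 s.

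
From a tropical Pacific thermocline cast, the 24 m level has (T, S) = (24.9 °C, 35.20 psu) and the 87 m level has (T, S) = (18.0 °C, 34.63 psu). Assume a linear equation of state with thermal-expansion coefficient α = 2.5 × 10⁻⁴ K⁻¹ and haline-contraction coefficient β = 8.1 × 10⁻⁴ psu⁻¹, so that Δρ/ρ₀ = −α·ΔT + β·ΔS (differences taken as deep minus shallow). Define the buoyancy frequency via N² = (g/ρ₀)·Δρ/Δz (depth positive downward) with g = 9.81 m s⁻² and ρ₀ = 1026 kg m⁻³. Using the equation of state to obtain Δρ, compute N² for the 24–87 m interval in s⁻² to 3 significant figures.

1.97 × 10⁻⁴ s⁻²

ΔT = -6.9 K, ΔS = -0.57 psu (deep − shallow).
Δρ/ρ₀ = −αΔT + βΔS = 1.725 × 10⁻³ − 4.617 × 10⁻⁴ = 1.2633 × 10⁻³, so Δρ ≈ 1.296 kg m⁻³.
N² = (g/ρ₀)·Δρ/Δz = g·(Δρ/ρ₀)/Δz = 9.81 × 1.2633 × 10⁻³ / 63 = 1.9671 × 10⁻⁴ s⁻² ≈ 1.97 × 10⁻⁴ s⁻².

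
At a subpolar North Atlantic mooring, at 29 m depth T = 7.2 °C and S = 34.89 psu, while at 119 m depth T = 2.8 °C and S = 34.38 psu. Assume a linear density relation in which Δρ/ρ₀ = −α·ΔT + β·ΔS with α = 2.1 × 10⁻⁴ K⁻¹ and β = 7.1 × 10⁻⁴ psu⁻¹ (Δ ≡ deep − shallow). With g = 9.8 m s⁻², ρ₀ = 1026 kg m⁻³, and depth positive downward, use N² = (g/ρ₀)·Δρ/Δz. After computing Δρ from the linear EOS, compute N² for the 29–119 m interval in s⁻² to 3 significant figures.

6.12 × 10⁻⁵ s⁻²

ΔT = -4.4 K, ΔS = -0.51 psu (deep − shallow).
Δρ/ρ₀ = −αΔT + βΔS = 9.24 × 10⁻⁴ − 3.621 × 10⁻⁴ = 5.619 × 10⁻⁴, so Δρ ≈ 0.5765 kg m⁻³.
N² = (g/ρ₀)·Δρ/Δz = g·(Δρ/ρ₀)/Δz = 9.8 × 5.619 × 10⁻⁴ / 90 = 6.1185 × 10⁻⁵ s⁻² ≈ 6.12 × 10⁻⁵ s⁻².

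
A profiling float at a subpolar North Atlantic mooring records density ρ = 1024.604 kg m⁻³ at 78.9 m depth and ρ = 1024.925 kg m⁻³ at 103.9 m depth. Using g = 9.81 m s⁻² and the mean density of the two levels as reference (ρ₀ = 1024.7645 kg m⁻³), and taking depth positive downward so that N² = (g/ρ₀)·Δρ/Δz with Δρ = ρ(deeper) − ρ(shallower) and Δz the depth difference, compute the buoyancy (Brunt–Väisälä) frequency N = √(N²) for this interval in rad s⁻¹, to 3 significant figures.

Δρ = 1024.925 − 1024.604 = 0.321 kg m⁻³ over Δz = 103.9 − 78.9 = 25 m.
N² = (9.81/1024.7645) × (0.321/25) = 1.2292 × 10⁻⁴ s⁻².
N = √(1.2292 × 10⁻⁴) = 0.011087 rad s⁻¹ ≈ 0.0111 rad s⁻¹.

0.0111 rad s⁻¹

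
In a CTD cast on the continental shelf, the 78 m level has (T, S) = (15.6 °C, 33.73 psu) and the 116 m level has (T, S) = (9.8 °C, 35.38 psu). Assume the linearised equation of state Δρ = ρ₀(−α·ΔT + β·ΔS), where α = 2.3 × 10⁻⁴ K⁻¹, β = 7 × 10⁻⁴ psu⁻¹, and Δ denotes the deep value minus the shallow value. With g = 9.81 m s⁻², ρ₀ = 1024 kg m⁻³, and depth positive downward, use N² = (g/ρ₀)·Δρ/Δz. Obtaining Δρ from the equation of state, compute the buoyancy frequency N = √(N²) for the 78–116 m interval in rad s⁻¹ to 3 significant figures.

0.0253 rad s⁻¹

ΔT = -5.8 K, ΔS = +1.65 psu (deep − shallow).
Δρ/ρ₀ = −αΔT + βΔS = 1.334 × 10⁻³ + 1.155 × 10⁻³ = 2.489 × 10⁻³, so Δρ ≈ 2.549 kg m⁻³.
N² = (g/ρ₀)·Δρ/Δz = g·(Δρ/ρ₀)/Δz = 9.81 × 2.489 × 10⁻³ / 38 = 6.4255 × 10⁻⁴ s⁻².
N = √(6.4255 × 10⁻⁴) = 0.025349 rad s⁻¹ ≈ 0.0253 rad s⁻¹.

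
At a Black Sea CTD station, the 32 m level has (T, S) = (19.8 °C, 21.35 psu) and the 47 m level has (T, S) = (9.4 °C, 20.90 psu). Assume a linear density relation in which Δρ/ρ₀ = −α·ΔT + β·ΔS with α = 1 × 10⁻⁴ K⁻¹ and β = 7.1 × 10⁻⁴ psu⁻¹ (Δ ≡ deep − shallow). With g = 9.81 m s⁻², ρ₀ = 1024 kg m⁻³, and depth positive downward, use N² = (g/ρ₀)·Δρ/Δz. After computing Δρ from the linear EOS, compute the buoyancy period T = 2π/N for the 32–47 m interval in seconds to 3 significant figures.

ΔT = -10.4 K, ΔS = -0.45 psu (deep − shallow).
Δρ/ρ₀ = −αΔT + βΔS = 1.04 × 10⁻³ − 3.195 × 10⁻⁴ = 7.205 × 10⁻⁴, so Δρ ≈ 0.7378 kg m⁻³.
N² = (g/ρ₀)·Δρ/Δz = g·(Δρ/ρ₀)/Δz = 9.81 × 7.205 × 10⁻⁴ / 15 = 4.7121 × 10⁻⁴ s⁻².
N = √(4.7121 × 10⁻⁴) = 0.021707 rad s⁻¹ → T = 2π/N = 289.45 s ≈ 289 s.

289 s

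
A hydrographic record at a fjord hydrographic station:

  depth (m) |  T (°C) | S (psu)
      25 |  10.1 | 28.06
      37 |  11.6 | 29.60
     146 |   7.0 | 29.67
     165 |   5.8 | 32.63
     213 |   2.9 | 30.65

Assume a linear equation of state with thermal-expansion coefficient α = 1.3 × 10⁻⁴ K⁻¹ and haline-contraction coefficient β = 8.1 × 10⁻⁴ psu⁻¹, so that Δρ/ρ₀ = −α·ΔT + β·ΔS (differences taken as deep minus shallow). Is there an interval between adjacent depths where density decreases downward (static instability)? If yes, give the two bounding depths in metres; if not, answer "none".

165–213 m

Evaluate Δρ/ρ₀ = −αΔT + βΔS across each adjacent pair:
  25–37 m: −αΔT+βΔS = −(1.3 × 10⁻⁴)(+1.5)+(8.1 × 10⁻⁴)(+1.54) = 1.1 × 10⁻³ → stable
  37–146 m: −αΔT+βΔS = −(1.3 × 10⁻⁴)(-4.6)+(8.1 × 10⁻⁴)(+0.07) = 6.5 × 10⁻⁴ → stable
  146–165 m: −αΔT+βΔS = −(1.3 × 10⁻⁴)(-1.2)+(8.1 × 10⁻⁴)(+2.96) = 2.6 × 10⁻³ → stable
  165–213 m: −αΔT+βΔS = −(1.3 × 10⁻⁴)(-2.9)+(8.1 × 10⁻⁴)(-1.98) = -1.2 × 10⁻³ → UNSTABLE
The 165–213 m interval has Δρ < 0: lighter water underlies denser water.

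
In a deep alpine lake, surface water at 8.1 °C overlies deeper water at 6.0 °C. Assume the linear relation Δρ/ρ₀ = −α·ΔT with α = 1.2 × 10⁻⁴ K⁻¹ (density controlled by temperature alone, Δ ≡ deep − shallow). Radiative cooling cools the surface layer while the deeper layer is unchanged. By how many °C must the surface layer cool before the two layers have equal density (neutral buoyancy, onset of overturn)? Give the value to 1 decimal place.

2.1 °C

With temperature the only control, equal density requires T_surf′ = T_deep.
T_surf′ = 6.0 °C.
Cooling required: 8.1 − 6.0 = 2.1 °C.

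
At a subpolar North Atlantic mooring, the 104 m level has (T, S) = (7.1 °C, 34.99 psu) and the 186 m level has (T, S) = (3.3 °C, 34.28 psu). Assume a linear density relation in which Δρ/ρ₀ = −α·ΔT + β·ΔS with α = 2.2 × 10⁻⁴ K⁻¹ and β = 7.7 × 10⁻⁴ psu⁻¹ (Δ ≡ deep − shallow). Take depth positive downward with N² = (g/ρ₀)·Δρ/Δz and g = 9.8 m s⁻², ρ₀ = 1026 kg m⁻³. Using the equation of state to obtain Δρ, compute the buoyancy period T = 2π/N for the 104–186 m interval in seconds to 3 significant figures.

1.07 × 10³ s

ΔT = -3.8 K, ΔS = -0.71 psu (deep − shallow).
Δρ/ρ₀ = −αΔT + βΔS = 8.36 × 10⁻⁴ − 5.467 × 10⁻⁴ = 2.893 × 10⁻⁴, so Δρ ≈ 0.2968 kg m⁻³.
N² = (g/ρ₀)·Δρ/Δz = g·(Δρ/ρ₀)/Δz = 9.8 × 2.893 × 10⁻⁴ / 82 = 3.4575 × 10⁻⁵ s⁻².
N = √(3.4575 × 10⁻⁵) = 5.8801 × 10⁻³ rad s⁻¹ → T = 2π/N = 1.0686 × 10³ s ≈ 1.07 × 10³ s.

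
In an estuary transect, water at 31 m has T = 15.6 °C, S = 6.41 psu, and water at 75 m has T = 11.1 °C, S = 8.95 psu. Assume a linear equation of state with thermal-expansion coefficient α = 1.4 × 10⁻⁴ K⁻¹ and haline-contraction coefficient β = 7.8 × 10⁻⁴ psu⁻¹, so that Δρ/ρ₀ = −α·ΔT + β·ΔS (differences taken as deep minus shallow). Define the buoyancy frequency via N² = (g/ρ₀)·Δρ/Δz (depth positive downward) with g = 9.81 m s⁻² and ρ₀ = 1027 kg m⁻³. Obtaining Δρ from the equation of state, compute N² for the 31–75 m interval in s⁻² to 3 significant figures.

5.82 × 10⁻⁴ s⁻²

ΔT = -4.5 K, ΔS = +2.54 psu (deep − shallow).
Δρ/ρ₀ = −αΔT + βΔS = 6.30 × 10⁻⁴ + 1.9812 × 10⁻³ = 2.6112 × 10⁻³, so Δρ ≈ 2.682 kg m⁻³.
N² = (g/ρ₀)·Δρ/Δz = g·(Δρ/ρ₀)/Δz = 9.81 × 2.6112 × 10⁻³ / 44 = 5.8218 × 10⁻⁴ s⁻² ≈ 5.82 × 10⁻⁴ s⁻².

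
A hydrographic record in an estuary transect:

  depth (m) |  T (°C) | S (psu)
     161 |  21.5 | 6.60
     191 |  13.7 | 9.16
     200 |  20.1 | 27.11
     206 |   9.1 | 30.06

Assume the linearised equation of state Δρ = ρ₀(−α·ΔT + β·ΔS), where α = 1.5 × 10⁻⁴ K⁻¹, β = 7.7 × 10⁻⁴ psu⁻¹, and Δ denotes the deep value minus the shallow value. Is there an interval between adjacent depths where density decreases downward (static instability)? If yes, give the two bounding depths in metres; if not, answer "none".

Evaluate Δρ/ρ₀ = −αΔT + βΔS across each adjacent pair:
  161–191 m: −αΔT+βΔS = −(1.5 × 10⁻⁴)(-7.8)+(7.7 × 10⁻⁴)(+2.56) = 3.1 × 10⁻³ → stable
  191–200 m: −αΔT+βΔS = −(1.5 × 10⁻⁴)(+6.4)+(7.7 × 10⁻⁴)(+17.95) = 0.013 → stable
  200–206 m: −αΔT+βΔS = −(1.5 × 10⁻⁴)(-11.0)+(7.7 × 10⁻⁴)(+2.95) = 3.9 × 10⁻³ → stable
Every interval has Δρ > 0: the column is stably stratified throughout.

none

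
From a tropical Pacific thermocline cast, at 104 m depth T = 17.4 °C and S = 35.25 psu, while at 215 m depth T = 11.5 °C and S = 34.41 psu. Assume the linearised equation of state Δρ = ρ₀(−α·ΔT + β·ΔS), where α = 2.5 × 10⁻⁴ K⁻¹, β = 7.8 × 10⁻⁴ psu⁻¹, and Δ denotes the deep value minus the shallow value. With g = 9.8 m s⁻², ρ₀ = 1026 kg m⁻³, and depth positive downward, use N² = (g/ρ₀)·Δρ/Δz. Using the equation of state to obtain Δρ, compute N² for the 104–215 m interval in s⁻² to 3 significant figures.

ΔT = -5.9 K, ΔS = -0.84 psu (deep − shallow).
Δρ/ρ₀ = −αΔT + βΔS = 1.475 × 10⁻³ − 6.552 × 10⁻⁴ = 8.198 × 10⁻⁴, so Δρ ≈ 0.8411 kg m⁻³.
N² = (g/ρ₀)·Δρ/Δz = g·(Δρ/ρ₀)/Δz = 9.8 × 8.198 × 10⁻⁴ / 111 = 7.2379 × 10⁻⁵ s⁻² ≈ 7.24 × 10⁻⁵ s⁻².

7.24 × 10⁻⁵ s⁻²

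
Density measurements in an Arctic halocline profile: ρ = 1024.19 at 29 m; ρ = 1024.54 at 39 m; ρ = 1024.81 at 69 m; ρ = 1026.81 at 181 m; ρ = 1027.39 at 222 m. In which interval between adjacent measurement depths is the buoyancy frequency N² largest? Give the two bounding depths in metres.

Compute the density gradient over each adjacent pair:
  29–39 m: Δρ/Δz = 0.35/10 = 0.035 kg m⁻⁴
  39–69 m: Δρ/Δz = 0.27/30 = 9.0 × 10⁻³ kg m⁻⁴
  69–181 m: Δρ/Δz = 2.00/112 = 0.018 kg m⁻⁴
  181–222 m: Δρ/Δz = 0.58/41 = 0.014 kg m⁻⁴
The largest gradient is in the 29–39 m interval — the pycnocline.

29–39 m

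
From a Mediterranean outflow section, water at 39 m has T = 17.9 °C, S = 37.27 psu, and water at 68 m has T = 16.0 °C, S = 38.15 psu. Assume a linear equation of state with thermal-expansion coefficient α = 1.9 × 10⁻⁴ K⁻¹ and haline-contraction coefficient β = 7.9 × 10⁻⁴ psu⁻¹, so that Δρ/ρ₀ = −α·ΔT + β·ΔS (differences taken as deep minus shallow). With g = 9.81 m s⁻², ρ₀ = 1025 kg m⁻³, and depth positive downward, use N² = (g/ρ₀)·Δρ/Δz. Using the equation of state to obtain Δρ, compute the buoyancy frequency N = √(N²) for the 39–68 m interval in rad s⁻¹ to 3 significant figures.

0.0189 rad s⁻¹

ΔT = -1.9 K, ΔS = +0.88 psu (deep − shallow).
Δρ/ρ₀ = −αΔT + βΔS = 3.61 × 10⁻⁴ + 6.952 × 10⁻⁴ = 1.0562 × 10⁻³, so Δρ ≈ 1.083 kg m⁻³.
N² = (g/ρ₀)·Δρ/Δz = g·(Δρ/ρ₀)/Δz = 9.81 × 1.0562 × 10⁻³ / 29 = 3.5729 × 10⁻⁴ s⁻².
N = √(3.5729 × 10⁻⁴) = 0.018902 rad s⁻¹ ≈ 0.0189 rad s⁻¹.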